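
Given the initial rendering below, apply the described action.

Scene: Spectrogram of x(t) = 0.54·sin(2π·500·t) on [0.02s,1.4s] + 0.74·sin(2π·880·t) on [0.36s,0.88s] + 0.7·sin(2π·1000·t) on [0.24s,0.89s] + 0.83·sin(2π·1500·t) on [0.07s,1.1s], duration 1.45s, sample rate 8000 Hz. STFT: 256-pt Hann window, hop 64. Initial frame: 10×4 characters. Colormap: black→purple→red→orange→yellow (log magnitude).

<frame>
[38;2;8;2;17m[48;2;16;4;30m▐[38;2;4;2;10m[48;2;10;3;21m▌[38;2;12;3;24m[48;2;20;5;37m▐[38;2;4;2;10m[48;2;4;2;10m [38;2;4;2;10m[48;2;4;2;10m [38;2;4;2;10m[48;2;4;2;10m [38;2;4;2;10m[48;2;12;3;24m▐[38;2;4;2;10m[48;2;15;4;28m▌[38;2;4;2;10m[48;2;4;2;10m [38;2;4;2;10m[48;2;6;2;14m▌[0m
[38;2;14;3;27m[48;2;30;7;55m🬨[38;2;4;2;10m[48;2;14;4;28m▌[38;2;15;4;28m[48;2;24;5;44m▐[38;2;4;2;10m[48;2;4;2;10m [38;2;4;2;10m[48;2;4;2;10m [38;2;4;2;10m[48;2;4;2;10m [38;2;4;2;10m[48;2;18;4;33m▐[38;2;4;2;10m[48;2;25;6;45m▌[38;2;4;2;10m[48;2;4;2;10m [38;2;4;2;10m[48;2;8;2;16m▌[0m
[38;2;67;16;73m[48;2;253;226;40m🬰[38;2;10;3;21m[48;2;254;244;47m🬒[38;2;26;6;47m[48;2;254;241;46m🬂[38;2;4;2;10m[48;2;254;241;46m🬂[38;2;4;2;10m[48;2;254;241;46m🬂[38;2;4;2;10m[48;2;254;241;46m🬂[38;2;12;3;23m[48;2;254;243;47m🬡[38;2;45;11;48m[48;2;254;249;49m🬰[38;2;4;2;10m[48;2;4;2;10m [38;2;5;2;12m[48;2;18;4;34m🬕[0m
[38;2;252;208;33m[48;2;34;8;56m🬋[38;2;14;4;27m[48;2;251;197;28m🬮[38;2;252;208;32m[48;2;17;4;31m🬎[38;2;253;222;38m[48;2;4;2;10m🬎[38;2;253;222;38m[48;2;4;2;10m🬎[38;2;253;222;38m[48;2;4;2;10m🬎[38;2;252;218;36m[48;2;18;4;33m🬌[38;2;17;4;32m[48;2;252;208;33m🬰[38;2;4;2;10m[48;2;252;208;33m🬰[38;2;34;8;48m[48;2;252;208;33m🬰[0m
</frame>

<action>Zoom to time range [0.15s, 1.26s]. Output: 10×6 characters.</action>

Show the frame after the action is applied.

<frame>
[38;2;4;2;10m[48;2;10;3;20m▌[38;2;4;2;10m[48;2;19;5;35m▌[38;2;4;2;11m[48;2;4;2;10m▌[38;2;4;2;10m[48;2;4;2;10m [38;2;4;2;10m[48;2;4;2;10m [38;2;4;2;10m[48;2;4;2;10m [38;2;4;2;10m[48;2;12;3;24m▌[38;2;4;2;10m[48;2;4;2;10m [38;2;4;2;10m[48;2;15;4;29m▌[38;2;4;2;10m[48;2;4;2;10m [0m
[38;2;4;2;10m[48;2;11;3;22m▌[38;2;4;2;10m[48;2;21;5;38m▌[38;2;4;2;11m[48;2;4;2;10m▌[38;2;4;2;10m[48;2;4;2;10m [38;2;4;2;10m[48;2;4;2;10m [38;2;4;2;10m[48;2;4;2;10m [38;2;4;2;10m[48;2;14;4;27m▌[38;2;4;2;10m[48;2;4;2;10m [38;2;4;2;10m[48;2;18;4;34m▌[38;2;4;2;10m[48;2;4;2;10m [0m
[38;2;4;2;10m[48;2;15;4;29m▌[38;2;4;2;10m[48;2;24;5;44m▌[38;2;4;2;10m[48;2;5;2;11m🬬[38;2;4;2;10m[48;2;4;2;10m [38;2;4;2;10m[48;2;4;2;10m [38;2;4;2;10m[48;2;4;2;10m [38;2;4;2;10m[48;2;19;4;34m▌[38;2;4;2;10m[48;2;4;2;10m [38;2;4;2;10m[48;2;28;6;51m▌[38;2;4;2;10m[48;2;4;2;10m [0m
[38;2;14;3;28m[48;2;254;249;49m🬎[38;2;18;4;34m[48;2;254;249;49m🬎[38;2;5;2;13m[48;2;254;249;49m🬎[38;2;5;2;12m[48;2;254;249;49m🬎[38;2;5;2;12m[48;2;254;249;49m🬎[38;2;5;2;12m[48;2;254;249;49m🬎[38;2;18;4;34m[48;2;254;249;49m🬎[38;2;5;2;12m[48;2;254;249;49m🬎[38;2;22;5;38m[48;2;243;198;48m🬆[38;2;4;2;10m[48;2;4;2;10m [0m
[38;2;53;14;39m[48;2;254;233;43m🬴[38;2;26;7;36m[48;2;253;228;41m🬒[38;2;6;2;13m[48;2;254;235;43m🬂[38;2;5;2;12m[48;2;254;235;43m🬂[38;2;5;2;11m[48;2;254;235;43m🬂[38;2;5;2;12m[48;2;254;235;43m🬂[38;2;62;16;48m[48;2;254;235;43m🬂[38;2;4;2;10m[48;2;4;2;10m [38;2;12;3;23m[48;2;74;17;82m🬲[38;2;4;2;10m[48;2;4;2;10m [0m
[38;2;252;208;33m[48;2;20;5;36m🬂[38;2;252;209;33m[48;2;13;3;26m🬂[38;2;252;208;33m[48;2;5;2;11m🬂[38;2;252;208;33m[48;2;5;2;11m🬂[38;2;252;208;33m[48;2;5;2;11m🬂[38;2;252;208;33m[48;2;5;2;11m🬂[38;2;252;209;33m[48;2;27;6;48m🬂[38;2;252;208;33m[48;2;5;2;11m🬂[38;2;252;208;33m[48;2;16;4;30m🬂[38;2;252;208;33m[48;2;5;2;11m🬂[0m
</frame>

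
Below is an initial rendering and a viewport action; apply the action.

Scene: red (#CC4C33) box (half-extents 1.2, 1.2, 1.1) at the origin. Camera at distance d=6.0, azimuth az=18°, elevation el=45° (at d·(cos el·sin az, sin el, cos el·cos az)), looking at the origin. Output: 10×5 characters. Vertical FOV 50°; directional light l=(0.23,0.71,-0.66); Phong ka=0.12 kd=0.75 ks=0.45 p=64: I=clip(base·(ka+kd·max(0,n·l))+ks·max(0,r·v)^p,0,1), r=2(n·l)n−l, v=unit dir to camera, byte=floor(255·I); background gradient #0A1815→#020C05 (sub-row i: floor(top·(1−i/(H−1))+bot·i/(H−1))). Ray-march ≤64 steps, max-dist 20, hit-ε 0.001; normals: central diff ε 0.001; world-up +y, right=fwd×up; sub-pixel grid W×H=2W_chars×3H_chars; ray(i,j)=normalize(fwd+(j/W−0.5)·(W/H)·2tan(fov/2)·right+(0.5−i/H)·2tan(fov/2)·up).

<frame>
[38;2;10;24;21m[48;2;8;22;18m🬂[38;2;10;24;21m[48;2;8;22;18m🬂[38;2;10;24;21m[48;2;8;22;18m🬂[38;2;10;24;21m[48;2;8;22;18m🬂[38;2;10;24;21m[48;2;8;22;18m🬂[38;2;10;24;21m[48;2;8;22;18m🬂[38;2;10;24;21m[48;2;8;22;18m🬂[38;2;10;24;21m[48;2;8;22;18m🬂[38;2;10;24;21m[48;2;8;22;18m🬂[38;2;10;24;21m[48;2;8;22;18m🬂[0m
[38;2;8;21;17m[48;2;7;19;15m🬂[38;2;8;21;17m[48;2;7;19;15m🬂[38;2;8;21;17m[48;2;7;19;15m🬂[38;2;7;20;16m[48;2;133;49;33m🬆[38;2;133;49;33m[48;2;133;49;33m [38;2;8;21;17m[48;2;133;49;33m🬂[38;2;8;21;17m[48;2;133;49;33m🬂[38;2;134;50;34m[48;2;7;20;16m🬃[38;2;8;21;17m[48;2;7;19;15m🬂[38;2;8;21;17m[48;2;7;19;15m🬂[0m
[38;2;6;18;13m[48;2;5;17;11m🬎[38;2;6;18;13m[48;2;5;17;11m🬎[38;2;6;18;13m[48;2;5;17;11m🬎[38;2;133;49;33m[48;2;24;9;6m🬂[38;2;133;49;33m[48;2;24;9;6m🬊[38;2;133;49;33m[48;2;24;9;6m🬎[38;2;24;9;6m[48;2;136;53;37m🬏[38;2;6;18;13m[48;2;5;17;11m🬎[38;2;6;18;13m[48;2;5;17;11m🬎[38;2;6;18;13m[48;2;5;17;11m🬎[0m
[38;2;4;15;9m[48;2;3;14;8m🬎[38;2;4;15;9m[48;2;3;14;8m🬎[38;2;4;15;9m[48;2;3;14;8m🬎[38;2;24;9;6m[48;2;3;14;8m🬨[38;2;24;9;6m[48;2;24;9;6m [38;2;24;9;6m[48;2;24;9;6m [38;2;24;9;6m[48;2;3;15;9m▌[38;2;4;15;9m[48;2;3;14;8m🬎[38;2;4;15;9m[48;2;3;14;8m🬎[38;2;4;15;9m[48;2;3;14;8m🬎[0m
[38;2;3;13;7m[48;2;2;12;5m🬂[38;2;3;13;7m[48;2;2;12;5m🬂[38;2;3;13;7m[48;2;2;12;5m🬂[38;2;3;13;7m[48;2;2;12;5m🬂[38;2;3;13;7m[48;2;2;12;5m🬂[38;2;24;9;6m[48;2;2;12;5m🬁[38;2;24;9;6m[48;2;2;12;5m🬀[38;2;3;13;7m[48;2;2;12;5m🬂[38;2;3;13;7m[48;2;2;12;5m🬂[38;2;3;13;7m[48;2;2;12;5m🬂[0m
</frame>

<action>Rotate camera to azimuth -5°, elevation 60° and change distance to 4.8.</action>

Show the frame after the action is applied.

<frame>
[38;2;10;24;21m[48;2;8;22;18m🬂[38;2;10;24;21m[48;2;8;22;18m🬂[38;2;10;24;21m[48;2;8;22;18m🬂[38;2;9;23;20m[48;2;133;49;33m🬎[38;2;9;23;20m[48;2;141;57;41m🬎[38;2;9;23;20m[48;2;168;85;69m🬎[38;2;9;23;20m[48;2;199;115;99m🬎[38;2;196;112;96m[48;2;9;23;19m🬏[38;2;10;24;21m[48;2;8;22;18m🬂[38;2;10;24;21m[48;2;8;22;18m🬂[0m
[38;2;8;21;17m[48;2;7;19;15m🬂[38;2;8;21;17m[48;2;7;19;15m🬂[38;2;133;49;33m[48;2;7;20;16m🬦[38;2;133;49;33m[48;2;134;50;34m▌[38;2;147;63;47m[48;2;137;54;37m▐[38;2;187;104;88m[48;2;164;80;64m▐[38;2;216;133;116m[48;2;202;118;102m🬎[38;2;198;114;98m[48;2;7;20;16m🬲[38;2;8;21;17m[48;2;7;19;15m🬂[38;2;8;21;17m[48;2;7;19;15m🬂[0m
[38;2;6;18;13m[48;2;5;17;11m🬎[38;2;6;18;13m[48;2;5;17;11m🬎[38;2;133;49;33m[48;2;5;17;12m▐[38;2;133;49;33m[48;2;133;50;33m🬺[38;2;140;57;40m[48;2;134;51;34m🬁[38;2;157;73;57m[48;2;141;57;41m🬂[38;2;177;94;77m[48;2;148;64;48m🬂[38;2;167;83;67m[48;2;144;61;45m🬂[38;2;136;52;36m[48;2;5;17;13m🬏[38;2;6;18;13m[48;2;5;17;11m🬎[0m
[38;2;4;15;9m[48;2;3;14;8m🬎[38;2;4;15;9m[48;2;3;14;8m🬎[38;2;133;49;33m[48;2;7;13;8m🬁[38;2;133;49;33m[48;2;24;9;6m🬂[38;2;133;49;33m[48;2;24;9;6m🬂[38;2;134;50;34m[48;2;24;9;6m🬂[38;2;135;52;35m[48;2;24;9;6m🬂[38;2;24;9;6m[48;2;3;14;8m🬝[38;2;24;9;6m[48;2;3;14;8m🬀[38;2;4;15;9m[48;2;3;14;8m🬎[0m
[38;2;3;13;7m[48;2;2;12;5m🬂[38;2;3;13;7m[48;2;2;12;5m🬂[38;2;3;13;7m[48;2;2;12;5m🬂[38;2;24;9;6m[48;2;2;12;5m🬁[38;2;24;9;6m[48;2;2;12;5m🬂[38;2;24;9;6m[48;2;2;12;5m🬂[38;2;24;9;6m[48;2;2;12;5m🬀[38;2;3;13;7m[48;2;2;12;5m🬂[38;2;3;13;7m[48;2;2;12;5m🬂[38;2;3;13;7m[48;2;2;12;5m🬂[0m
</frame>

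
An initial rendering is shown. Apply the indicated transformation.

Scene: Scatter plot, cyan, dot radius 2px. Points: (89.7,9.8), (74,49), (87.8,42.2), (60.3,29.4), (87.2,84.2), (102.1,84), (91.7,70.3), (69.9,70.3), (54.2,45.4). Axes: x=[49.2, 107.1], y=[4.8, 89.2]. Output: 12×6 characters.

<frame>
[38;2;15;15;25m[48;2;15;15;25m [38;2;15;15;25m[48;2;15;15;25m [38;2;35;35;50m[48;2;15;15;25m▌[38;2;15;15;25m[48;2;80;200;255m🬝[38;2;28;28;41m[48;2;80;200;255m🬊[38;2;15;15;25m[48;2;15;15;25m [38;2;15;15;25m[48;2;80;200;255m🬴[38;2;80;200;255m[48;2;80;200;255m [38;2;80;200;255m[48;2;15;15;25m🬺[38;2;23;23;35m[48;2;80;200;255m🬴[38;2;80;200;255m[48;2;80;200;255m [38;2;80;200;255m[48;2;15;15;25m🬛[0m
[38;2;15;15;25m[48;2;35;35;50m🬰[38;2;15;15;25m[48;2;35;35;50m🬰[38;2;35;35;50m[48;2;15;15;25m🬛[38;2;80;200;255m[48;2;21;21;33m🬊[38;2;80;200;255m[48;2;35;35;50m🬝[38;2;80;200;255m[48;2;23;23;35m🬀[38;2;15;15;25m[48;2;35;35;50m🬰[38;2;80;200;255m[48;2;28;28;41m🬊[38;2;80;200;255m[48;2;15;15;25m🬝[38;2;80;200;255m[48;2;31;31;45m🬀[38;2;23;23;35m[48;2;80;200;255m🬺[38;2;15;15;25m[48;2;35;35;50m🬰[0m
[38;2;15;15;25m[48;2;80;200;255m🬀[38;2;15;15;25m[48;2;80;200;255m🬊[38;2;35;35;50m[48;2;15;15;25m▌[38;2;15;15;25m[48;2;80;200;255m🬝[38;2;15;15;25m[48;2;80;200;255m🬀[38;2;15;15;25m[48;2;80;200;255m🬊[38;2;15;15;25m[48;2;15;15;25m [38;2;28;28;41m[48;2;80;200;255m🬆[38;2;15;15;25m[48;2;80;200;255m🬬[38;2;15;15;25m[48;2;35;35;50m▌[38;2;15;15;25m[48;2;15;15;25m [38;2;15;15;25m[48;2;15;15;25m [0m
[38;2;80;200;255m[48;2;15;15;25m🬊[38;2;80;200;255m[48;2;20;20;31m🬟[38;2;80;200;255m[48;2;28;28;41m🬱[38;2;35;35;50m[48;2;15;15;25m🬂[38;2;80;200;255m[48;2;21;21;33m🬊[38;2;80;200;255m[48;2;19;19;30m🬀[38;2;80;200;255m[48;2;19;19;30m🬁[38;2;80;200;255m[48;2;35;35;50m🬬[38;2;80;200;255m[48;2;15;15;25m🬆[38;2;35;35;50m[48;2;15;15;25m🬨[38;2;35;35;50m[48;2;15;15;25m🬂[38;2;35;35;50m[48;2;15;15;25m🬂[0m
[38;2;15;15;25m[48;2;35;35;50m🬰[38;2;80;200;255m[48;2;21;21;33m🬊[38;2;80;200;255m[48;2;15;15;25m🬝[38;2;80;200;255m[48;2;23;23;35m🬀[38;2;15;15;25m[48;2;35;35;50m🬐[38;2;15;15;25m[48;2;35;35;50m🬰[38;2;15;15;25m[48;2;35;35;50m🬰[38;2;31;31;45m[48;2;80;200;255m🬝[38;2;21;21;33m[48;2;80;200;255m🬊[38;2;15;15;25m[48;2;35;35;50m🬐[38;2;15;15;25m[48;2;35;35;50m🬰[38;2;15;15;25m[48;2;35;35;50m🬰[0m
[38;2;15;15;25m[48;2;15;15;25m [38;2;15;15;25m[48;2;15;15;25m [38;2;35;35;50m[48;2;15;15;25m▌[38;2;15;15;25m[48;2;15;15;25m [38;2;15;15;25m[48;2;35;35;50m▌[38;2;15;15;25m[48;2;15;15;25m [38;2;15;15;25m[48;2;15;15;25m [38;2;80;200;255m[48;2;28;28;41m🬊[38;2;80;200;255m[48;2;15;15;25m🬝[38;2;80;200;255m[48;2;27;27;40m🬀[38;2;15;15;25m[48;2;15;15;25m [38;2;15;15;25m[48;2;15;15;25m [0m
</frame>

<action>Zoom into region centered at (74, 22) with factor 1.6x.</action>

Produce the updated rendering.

<frame>
[38;2;15;15;25m[48;2;15;15;25m [38;2;15;15;25m[48;2;15;15;25m [38;2;35;35;50m[48;2;15;15;25m▌[38;2;15;15;25m[48;2;15;15;25m [38;2;23;23;35m[48;2;80;200;255m🬺[38;2;80;200;255m[48;2;15;15;25m🬬[38;2;80;200;255m[48;2;15;15;25m🬆[38;2;35;35;50m[48;2;15;15;25m▌[38;2;15;15;25m[48;2;15;15;25m [38;2;15;15;25m[48;2;80;200;255m🬐[38;2;80;200;255m[48;2;80;200;255m [38;2;15;15;25m[48;2;80;200;255m🬸[0m
[38;2;23;23;35m[48;2;80;200;255m🬝[38;2;21;21;33m[48;2;80;200;255m🬊[38;2;35;35;50m[48;2;15;15;25m🬛[38;2;15;15;25m[48;2;35;35;50m🬰[38;2;15;15;25m[48;2;35;35;50m🬐[38;2;15;15;25m[48;2;35;35;50m🬰[38;2;15;15;25m[48;2;35;35;50m🬰[38;2;35;35;50m[48;2;15;15;25m🬛[38;2;15;15;25m[48;2;35;35;50m🬰[38;2;15;15;25m[48;2;35;35;50m🬐[38;2;80;200;255m[48;2;23;23;35m🬀[38;2;15;15;25m[48;2;35;35;50m🬰[0m
[38;2;80;200;255m[48;2;15;15;25m🬊[38;2;80;200;255m[48;2;15;15;25m🬝[38;2;80;200;255m[48;2;23;23;35m🬀[38;2;15;15;25m[48;2;15;15;25m [38;2;15;15;25m[48;2;35;35;50m▌[38;2;15;15;25m[48;2;15;15;25m [38;2;15;15;25m[48;2;15;15;25m [38;2;35;35;50m[48;2;15;15;25m▌[38;2;15;15;25m[48;2;15;15;25m [38;2;15;15;25m[48;2;35;35;50m▌[38;2;15;15;25m[48;2;15;15;25m [38;2;15;15;25m[48;2;15;15;25m [0m
[38;2;35;35;50m[48;2;15;15;25m🬂[38;2;35;35;50m[48;2;15;15;25m🬂[38;2;35;35;50m[48;2;15;15;25m🬕[38;2;35;35;50m[48;2;15;15;25m🬂[38;2;35;35;50m[48;2;15;15;25m🬨[38;2;35;35;50m[48;2;15;15;25m🬂[38;2;35;35;50m[48;2;15;15;25m🬂[38;2;35;35;50m[48;2;15;15;25m🬕[38;2;35;35;50m[48;2;15;15;25m🬂[38;2;35;35;50m[48;2;15;15;25m🬨[38;2;28;28;41m[48;2;80;200;255m🬆[38;2;23;23;35m[48;2;80;200;255m🬬[0m
[38;2;15;15;25m[48;2;35;35;50m🬰[38;2;15;15;25m[48;2;35;35;50m🬰[38;2;35;35;50m[48;2;15;15;25m🬛[38;2;15;15;25m[48;2;35;35;50m🬰[38;2;15;15;25m[48;2;35;35;50m🬐[38;2;15;15;25m[48;2;35;35;50m🬰[38;2;15;15;25m[48;2;35;35;50m🬰[38;2;35;35;50m[48;2;15;15;25m🬛[38;2;15;15;25m[48;2;35;35;50m🬰[38;2;27;27;40m[48;2;80;200;255m🬺[38;2;80;200;255m[48;2;15;15;25m🬬[38;2;80;200;255m[48;2;21;21;33m🬆[0m
[38;2;15;15;25m[48;2;15;15;25m [38;2;15;15;25m[48;2;15;15;25m [38;2;35;35;50m[48;2;15;15;25m▌[38;2;15;15;25m[48;2;15;15;25m [38;2;15;15;25m[48;2;35;35;50m▌[38;2;15;15;25m[48;2;15;15;25m [38;2;15;15;25m[48;2;15;15;25m [38;2;35;35;50m[48;2;15;15;25m▌[38;2;15;15;25m[48;2;15;15;25m [38;2;15;15;25m[48;2;35;35;50m▌[38;2;15;15;25m[48;2;15;15;25m [38;2;15;15;25m[48;2;15;15;25m [0m
</frame>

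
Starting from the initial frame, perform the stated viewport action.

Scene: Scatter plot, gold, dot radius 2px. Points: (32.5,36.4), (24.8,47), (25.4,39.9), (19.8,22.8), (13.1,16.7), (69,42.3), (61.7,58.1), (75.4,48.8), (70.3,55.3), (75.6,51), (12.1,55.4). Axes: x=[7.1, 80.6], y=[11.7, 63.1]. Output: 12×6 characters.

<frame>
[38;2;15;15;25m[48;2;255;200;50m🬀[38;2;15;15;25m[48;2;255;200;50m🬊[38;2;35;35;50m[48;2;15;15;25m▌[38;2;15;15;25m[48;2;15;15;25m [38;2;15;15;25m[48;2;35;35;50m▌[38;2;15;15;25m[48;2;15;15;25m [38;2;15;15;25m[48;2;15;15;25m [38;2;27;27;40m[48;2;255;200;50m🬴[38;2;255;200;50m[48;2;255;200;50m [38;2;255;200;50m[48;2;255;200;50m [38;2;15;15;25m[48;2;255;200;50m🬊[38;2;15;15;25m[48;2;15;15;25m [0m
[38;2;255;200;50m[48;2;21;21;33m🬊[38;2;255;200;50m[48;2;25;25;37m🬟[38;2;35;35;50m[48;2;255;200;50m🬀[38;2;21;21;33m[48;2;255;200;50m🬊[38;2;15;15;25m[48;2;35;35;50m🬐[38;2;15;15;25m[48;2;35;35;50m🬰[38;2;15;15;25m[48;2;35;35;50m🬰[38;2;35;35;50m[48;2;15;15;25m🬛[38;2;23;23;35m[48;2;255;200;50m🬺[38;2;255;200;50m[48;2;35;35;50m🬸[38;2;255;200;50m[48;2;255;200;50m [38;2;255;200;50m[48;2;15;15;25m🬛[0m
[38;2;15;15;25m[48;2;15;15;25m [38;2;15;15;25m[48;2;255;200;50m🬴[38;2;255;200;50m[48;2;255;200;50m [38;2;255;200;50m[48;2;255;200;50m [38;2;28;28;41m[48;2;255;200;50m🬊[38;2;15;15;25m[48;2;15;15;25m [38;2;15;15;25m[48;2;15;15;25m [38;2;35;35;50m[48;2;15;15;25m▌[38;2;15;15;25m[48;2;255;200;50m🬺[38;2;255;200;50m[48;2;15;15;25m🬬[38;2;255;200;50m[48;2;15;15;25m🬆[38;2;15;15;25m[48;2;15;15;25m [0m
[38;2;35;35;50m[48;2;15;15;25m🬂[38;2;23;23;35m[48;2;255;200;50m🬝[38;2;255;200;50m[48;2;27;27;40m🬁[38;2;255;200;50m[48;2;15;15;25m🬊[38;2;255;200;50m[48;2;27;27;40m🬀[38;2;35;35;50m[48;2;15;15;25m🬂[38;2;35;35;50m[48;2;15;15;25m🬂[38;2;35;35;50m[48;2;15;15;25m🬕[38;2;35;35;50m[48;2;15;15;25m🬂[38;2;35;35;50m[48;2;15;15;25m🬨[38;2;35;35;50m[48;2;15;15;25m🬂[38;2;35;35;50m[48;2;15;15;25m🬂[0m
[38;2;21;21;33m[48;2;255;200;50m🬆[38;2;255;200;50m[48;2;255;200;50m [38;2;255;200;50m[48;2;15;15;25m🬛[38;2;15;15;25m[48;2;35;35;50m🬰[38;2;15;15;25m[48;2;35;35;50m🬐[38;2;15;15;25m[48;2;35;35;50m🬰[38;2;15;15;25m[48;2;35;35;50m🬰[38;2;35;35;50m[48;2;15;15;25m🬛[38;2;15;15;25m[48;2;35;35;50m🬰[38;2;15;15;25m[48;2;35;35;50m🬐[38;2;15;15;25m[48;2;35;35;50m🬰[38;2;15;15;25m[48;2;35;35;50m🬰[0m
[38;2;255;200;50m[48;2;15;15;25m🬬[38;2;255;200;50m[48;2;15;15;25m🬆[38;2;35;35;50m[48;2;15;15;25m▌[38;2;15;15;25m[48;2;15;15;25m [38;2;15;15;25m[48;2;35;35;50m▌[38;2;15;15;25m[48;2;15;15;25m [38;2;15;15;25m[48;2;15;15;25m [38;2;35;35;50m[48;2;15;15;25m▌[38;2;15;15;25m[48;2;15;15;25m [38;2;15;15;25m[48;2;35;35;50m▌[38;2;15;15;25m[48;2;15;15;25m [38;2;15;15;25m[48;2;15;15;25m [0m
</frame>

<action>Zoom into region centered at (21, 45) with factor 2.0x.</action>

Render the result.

<frame>
[38;2;15;15;25m[48;2;15;15;25m [38;2;15;15;25m[48;2;255;200;50m🬴[38;2;255;200;50m[48;2;255;200;50m [38;2;255;200;50m[48;2;15;15;25m🬛[38;2;15;15;25m[48;2;35;35;50m▌[38;2;15;15;25m[48;2;15;15;25m [38;2;15;15;25m[48;2;15;15;25m [38;2;35;35;50m[48;2;15;15;25m▌[38;2;15;15;25m[48;2;15;15;25m [38;2;15;15;25m[48;2;35;35;50m▌[38;2;15;15;25m[48;2;15;15;25m [38;2;15;15;25m[48;2;15;15;25m [0m
[38;2;15;15;25m[48;2;35;35;50m🬰[38;2;15;15;25m[48;2;35;35;50m🬰[38;2;255;200;50m[48;2;31;31;45m🬁[38;2;15;15;25m[48;2;35;35;50m🬰[38;2;15;15;25m[48;2;35;35;50m🬐[38;2;15;15;25m[48;2;35;35;50m🬰[38;2;23;23;35m[48;2;255;200;50m🬝[38;2;35;35;50m[48;2;15;15;25m🬛[38;2;15;15;25m[48;2;35;35;50m🬰[38;2;15;15;25m[48;2;35;35;50m🬐[38;2;15;15;25m[48;2;35;35;50m🬰[38;2;15;15;25m[48;2;35;35;50m🬰[0m
[38;2;15;15;25m[48;2;15;15;25m [38;2;15;15;25m[48;2;15;15;25m [38;2;35;35;50m[48;2;15;15;25m▌[38;2;15;15;25m[48;2;15;15;25m [38;2;15;15;25m[48;2;35;35;50m▌[38;2;15;15;25m[48;2;255;200;50m🬴[38;2;255;200;50m[48;2;255;200;50m [38;2;255;200;50m[48;2;15;15;25m🬛[38;2;15;15;25m[48;2;15;15;25m [38;2;15;15;25m[48;2;35;35;50m▌[38;2;15;15;25m[48;2;15;15;25m [38;2;15;15;25m[48;2;15;15;25m [0m
[38;2;35;35;50m[48;2;15;15;25m🬂[38;2;35;35;50m[48;2;15;15;25m🬂[38;2;35;35;50m[48;2;15;15;25m🬕[38;2;35;35;50m[48;2;15;15;25m🬂[38;2;35;35;50m[48;2;15;15;25m🬨[38;2;35;35;50m[48;2;15;15;25m🬂[38;2;255;200;50m[48;2;25;25;37m🬷[38;2;255;200;50m[48;2;35;35;50m🬺[38;2;23;23;35m[48;2;255;200;50m🬬[38;2;35;35;50m[48;2;15;15;25m🬨[38;2;35;35;50m[48;2;15;15;25m🬂[38;2;35;35;50m[48;2;15;15;25m🬂[0m
[38;2;15;15;25m[48;2;35;35;50m🬰[38;2;15;15;25m[48;2;35;35;50m🬰[38;2;35;35;50m[48;2;15;15;25m🬛[38;2;15;15;25m[48;2;35;35;50m🬰[38;2;15;15;25m[48;2;35;35;50m🬐[38;2;15;15;25m[48;2;35;35;50m🬰[38;2;23;23;35m[48;2;255;200;50m🬺[38;2;255;200;50m[48;2;28;28;41m🬆[38;2;21;21;33m[48;2;255;200;50m🬆[38;2;255;200;50m[48;2;35;35;50m🬺[38;2;23;23;35m[48;2;255;200;50m🬬[38;2;15;15;25m[48;2;35;35;50m🬰[0m
[38;2;15;15;25m[48;2;15;15;25m [38;2;15;15;25m[48;2;15;15;25m [38;2;35;35;50m[48;2;15;15;25m▌[38;2;15;15;25m[48;2;15;15;25m [38;2;15;15;25m[48;2;35;35;50m▌[38;2;15;15;25m[48;2;15;15;25m [38;2;15;15;25m[48;2;15;15;25m [38;2;35;35;50m[48;2;15;15;25m▌[38;2;15;15;25m[48;2;255;200;50m🬺[38;2;255;200;50m[48;2;28;28;41m🬆[38;2;15;15;25m[48;2;15;15;25m [38;2;15;15;25m[48;2;15;15;25m [0m
</frame>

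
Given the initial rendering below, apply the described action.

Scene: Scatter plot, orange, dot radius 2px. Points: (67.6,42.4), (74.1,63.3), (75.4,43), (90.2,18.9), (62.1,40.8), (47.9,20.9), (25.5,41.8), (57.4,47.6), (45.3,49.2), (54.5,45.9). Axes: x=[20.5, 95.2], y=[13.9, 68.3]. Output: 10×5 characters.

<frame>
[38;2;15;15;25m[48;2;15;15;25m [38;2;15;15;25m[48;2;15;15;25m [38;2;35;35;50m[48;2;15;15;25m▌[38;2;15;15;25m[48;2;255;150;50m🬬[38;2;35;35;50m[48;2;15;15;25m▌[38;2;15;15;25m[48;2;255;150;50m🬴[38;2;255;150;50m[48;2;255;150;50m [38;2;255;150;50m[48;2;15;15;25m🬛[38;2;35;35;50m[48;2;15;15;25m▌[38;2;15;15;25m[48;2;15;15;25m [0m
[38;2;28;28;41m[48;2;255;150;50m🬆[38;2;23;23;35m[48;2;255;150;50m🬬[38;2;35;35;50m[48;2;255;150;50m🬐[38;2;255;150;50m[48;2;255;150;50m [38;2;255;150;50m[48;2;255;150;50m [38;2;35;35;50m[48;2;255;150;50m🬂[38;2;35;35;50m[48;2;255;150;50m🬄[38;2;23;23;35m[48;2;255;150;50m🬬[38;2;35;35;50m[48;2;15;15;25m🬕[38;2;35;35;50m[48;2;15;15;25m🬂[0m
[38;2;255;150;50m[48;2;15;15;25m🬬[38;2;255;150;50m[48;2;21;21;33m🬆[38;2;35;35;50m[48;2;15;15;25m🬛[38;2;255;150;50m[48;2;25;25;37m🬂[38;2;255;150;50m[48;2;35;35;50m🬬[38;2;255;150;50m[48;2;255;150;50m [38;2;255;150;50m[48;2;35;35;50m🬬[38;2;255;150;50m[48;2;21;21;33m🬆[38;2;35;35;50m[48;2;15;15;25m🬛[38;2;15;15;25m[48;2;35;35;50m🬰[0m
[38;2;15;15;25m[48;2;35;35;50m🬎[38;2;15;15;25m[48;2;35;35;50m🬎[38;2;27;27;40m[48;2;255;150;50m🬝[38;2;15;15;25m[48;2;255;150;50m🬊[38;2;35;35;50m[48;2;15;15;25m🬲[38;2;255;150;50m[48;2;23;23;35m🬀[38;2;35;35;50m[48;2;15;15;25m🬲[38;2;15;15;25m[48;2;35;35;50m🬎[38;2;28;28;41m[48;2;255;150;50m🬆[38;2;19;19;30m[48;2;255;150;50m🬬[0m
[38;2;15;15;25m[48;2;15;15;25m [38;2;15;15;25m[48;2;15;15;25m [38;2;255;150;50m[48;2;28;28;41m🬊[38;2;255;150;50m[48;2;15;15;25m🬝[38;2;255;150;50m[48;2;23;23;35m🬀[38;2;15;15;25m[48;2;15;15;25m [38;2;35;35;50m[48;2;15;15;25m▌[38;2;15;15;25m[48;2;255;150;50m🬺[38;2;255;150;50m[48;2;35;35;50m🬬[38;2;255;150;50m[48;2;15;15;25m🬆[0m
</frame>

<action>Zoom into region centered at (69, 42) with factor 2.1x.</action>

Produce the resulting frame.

<frame>
[38;2;15;15;25m[48;2;255;150;50m🬝[38;2;15;15;25m[48;2;255;150;50m🬆[38;2;23;23;35m[48;2;255;150;50m🬬[38;2;15;15;25m[48;2;15;15;25m [38;2;35;35;50m[48;2;15;15;25m▌[38;2;15;15;25m[48;2;15;15;25m [38;2;35;35;50m[48;2;15;15;25m▌[38;2;15;15;25m[48;2;15;15;25m [38;2;35;35;50m[48;2;15;15;25m▌[38;2;15;15;25m[48;2;15;15;25m [0m
[38;2;255;150;50m[48;2;255;150;50m [38;2;255;150;50m[48;2;255;150;50m [38;2;255;150;50m[48;2;25;25;37m🬥[38;2;23;23;35m[48;2;255;150;50m🬝[38;2;255;150;50m[48;2;28;28;41m🬱[38;2;23;23;35m[48;2;255;150;50m🬝[38;2;255;150;50m[48;2;28;28;41m🬱[38;2;35;35;50m[48;2;15;15;25m🬂[38;2;35;35;50m[48;2;15;15;25m🬕[38;2;35;35;50m[48;2;15;15;25m🬂[0m
[38;2;23;23;35m[48;2;255;150;50m🬺[38;2;19;19;30m[48;2;255;150;50m🬴[38;2;255;150;50m[48;2;255;150;50m [38;2;255;150;50m[48;2;15;15;25m🬝[38;2;255;150;50m[48;2;15;15;25m🬝[38;2;255;150;50m[48;2;21;21;33m🬊[38;2;255;150;50m[48;2;15;15;25m🬝[38;2;255;150;50m[48;2;23;23;35m🬀[38;2;35;35;50m[48;2;15;15;25m🬛[38;2;15;15;25m[48;2;35;35;50m🬰[0m
[38;2;15;15;25m[48;2;35;35;50m🬎[38;2;15;15;25m[48;2;35;35;50m🬎[38;2;255;150;50m[48;2;31;31;45m🬁[38;2;15;15;25m[48;2;35;35;50m🬎[38;2;35;35;50m[48;2;15;15;25m🬲[38;2;15;15;25m[48;2;35;35;50m🬎[38;2;35;35;50m[48;2;15;15;25m🬲[38;2;15;15;25m[48;2;35;35;50m🬎[38;2;35;35;50m[48;2;15;15;25m🬲[38;2;15;15;25m[48;2;35;35;50m🬎[0m
[38;2;15;15;25m[48;2;15;15;25m [38;2;15;15;25m[48;2;15;15;25m [38;2;35;35;50m[48;2;15;15;25m▌[38;2;15;15;25m[48;2;15;15;25m [38;2;35;35;50m[48;2;15;15;25m▌[38;2;15;15;25m[48;2;15;15;25m [38;2;35;35;50m[48;2;15;15;25m▌[38;2;15;15;25m[48;2;15;15;25m [38;2;35;35;50m[48;2;15;15;25m▌[38;2;15;15;25m[48;2;15;15;25m [0m
</frame>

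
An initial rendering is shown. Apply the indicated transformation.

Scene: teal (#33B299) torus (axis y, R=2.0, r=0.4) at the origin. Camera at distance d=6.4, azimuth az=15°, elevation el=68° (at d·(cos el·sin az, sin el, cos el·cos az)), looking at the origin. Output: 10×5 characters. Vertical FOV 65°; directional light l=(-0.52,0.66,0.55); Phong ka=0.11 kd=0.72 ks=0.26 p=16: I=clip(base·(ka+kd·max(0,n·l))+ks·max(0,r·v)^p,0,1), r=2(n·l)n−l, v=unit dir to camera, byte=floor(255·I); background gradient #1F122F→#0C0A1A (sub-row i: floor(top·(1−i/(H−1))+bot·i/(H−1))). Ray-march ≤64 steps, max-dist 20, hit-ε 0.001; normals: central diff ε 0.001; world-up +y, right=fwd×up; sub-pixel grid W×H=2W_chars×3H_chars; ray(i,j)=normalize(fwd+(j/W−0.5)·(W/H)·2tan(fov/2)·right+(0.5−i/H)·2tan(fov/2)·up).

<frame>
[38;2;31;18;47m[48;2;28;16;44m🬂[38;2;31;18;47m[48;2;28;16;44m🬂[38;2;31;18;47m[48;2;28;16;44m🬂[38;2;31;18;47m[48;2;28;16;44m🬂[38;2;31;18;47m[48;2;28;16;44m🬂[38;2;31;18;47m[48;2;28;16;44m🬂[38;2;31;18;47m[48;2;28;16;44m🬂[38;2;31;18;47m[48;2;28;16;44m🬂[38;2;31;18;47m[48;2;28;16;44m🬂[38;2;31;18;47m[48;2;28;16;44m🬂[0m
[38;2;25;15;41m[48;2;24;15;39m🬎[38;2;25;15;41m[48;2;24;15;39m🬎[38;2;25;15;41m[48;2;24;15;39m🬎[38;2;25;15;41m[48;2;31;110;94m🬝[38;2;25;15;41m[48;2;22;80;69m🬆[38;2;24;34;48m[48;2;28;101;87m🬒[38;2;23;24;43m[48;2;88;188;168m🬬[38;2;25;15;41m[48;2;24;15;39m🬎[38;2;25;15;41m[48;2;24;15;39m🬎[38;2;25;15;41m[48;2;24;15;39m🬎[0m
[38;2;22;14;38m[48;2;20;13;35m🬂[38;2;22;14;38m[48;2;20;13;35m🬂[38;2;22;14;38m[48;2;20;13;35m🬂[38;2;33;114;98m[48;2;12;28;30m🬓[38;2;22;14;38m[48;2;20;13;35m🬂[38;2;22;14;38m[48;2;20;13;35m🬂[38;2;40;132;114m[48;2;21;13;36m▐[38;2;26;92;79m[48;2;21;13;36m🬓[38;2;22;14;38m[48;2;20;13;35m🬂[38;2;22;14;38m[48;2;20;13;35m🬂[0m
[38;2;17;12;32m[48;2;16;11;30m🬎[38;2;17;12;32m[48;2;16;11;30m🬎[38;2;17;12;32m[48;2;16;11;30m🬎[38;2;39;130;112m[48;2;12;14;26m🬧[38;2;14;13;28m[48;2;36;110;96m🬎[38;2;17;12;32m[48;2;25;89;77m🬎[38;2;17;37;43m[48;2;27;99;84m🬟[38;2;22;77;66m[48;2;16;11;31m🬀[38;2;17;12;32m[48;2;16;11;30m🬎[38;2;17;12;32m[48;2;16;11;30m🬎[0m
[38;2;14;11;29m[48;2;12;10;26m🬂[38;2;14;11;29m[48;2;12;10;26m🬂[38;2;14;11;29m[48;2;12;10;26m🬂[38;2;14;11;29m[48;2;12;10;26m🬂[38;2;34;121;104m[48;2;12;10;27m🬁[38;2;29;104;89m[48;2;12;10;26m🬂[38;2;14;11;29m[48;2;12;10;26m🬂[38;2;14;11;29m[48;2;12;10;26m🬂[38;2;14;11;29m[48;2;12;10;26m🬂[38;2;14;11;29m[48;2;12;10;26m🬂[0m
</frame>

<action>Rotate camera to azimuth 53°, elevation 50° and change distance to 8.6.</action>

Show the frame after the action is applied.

<frame>
[38;2;31;18;47m[48;2;28;16;44m🬂[38;2;31;18;47m[48;2;28;16;44m🬂[38;2;31;18;47m[48;2;28;16;44m🬂[38;2;31;18;47m[48;2;28;16;44m🬂[38;2;31;18;47m[48;2;28;16;44m🬂[38;2;31;18;47m[48;2;28;16;44m🬂[38;2;31;18;47m[48;2;28;16;44m🬂[38;2;31;18;47m[48;2;28;16;44m🬂[38;2;31;18;47m[48;2;28;16;44m🬂[38;2;31;18;47m[48;2;28;16;44m🬂[0m
[38;2;25;15;41m[48;2;24;15;39m🬎[38;2;25;15;41m[48;2;24;15;39m🬎[38;2;25;15;41m[48;2;24;15;39m🬎[38;2;25;15;41m[48;2;24;15;39m🬎[38;2;25;15;41m[48;2;24;15;39m🬎[38;2;25;15;41m[48;2;24;15;39m🬎[38;2;25;15;41m[48;2;24;15;39m🬎[38;2;25;15;41m[48;2;24;15;39m🬎[38;2;25;15;41m[48;2;24;15;39m🬎[38;2;25;15;41m[48;2;24;15;39m🬎[0m
[38;2;22;14;38m[48;2;20;13;35m🬂[38;2;22;14;38m[48;2;20;13;35m🬂[38;2;22;14;38m[48;2;20;13;35m🬂[38;2;21;13;36m[48;2;50;144;125m🬕[38;2;25;89;76m[48;2;14;15;27m🬀[38;2;17;14;31m[48;2;25;88;75m🬺[38;2;31;109;94m[48;2;19;39;46m🬄[38;2;22;14;38m[48;2;20;13;35m🬂[38;2;22;14;38m[48;2;20;13;35m🬂[38;2;22;14;38m[48;2;20;13;35m🬂[0m
[38;2;17;12;32m[48;2;16;11;30m🬎[38;2;17;12;32m[48;2;16;11;30m🬎[38;2;17;12;32m[48;2;16;11;30m🬎[38;2;33;115;99m[48;2;16;11;31m🬁[38;2;25;89;76m[48;2;16;11;31m🬌[38;2;20;72;62m[48;2;17;11;31m🬋[38;2;30;106;91m[48;2;11;14;24m🬀[38;2;17;12;32m[48;2;16;11;30m🬎[38;2;17;12;32m[48;2;16;11;30m🬎[38;2;17;12;32m[48;2;16;11;30m🬎[0m
[38;2;14;11;29m[48;2;12;10;26m🬂[38;2;14;11;29m[48;2;12;10;26m🬂[38;2;14;11;29m[48;2;12;10;26m🬂[38;2;14;11;29m[48;2;12;10;26m🬂[38;2;14;11;29m[48;2;12;10;26m🬂[38;2;14;11;29m[48;2;12;10;26m🬂[38;2;14;11;29m[48;2;12;10;26m🬂[38;2;14;11;29m[48;2;12;10;26m🬂[38;2;14;11;29m[48;2;12;10;26m🬂[38;2;14;11;29m[48;2;12;10;26m🬂[0m
</frame>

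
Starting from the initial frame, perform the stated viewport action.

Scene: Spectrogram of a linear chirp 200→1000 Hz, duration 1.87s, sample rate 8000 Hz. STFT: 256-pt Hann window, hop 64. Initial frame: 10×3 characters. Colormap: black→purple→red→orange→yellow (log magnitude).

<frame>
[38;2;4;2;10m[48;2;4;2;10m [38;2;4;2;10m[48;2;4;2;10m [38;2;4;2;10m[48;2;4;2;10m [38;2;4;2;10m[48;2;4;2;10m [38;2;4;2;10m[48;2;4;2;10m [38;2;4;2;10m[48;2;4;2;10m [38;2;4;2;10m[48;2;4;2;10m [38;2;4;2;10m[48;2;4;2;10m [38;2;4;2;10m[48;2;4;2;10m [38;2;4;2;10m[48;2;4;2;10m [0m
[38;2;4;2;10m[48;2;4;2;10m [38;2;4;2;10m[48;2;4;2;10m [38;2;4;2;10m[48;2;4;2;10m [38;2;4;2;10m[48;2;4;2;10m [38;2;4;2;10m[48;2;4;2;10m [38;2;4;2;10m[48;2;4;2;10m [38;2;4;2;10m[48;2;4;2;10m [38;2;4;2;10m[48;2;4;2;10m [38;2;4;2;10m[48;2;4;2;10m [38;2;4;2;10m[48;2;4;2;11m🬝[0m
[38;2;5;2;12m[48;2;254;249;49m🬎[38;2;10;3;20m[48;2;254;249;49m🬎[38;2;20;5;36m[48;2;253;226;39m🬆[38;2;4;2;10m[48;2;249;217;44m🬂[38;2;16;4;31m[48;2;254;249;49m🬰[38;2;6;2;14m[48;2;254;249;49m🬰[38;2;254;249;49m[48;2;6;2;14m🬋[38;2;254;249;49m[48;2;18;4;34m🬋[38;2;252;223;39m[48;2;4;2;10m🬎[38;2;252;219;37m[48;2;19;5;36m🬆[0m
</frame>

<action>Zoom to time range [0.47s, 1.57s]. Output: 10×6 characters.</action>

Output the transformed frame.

<frame>
[38;2;4;2;10m[48;2;4;2;10m [38;2;4;2;10m[48;2;4;2;10m [38;2;4;2;10m[48;2;4;2;10m [38;2;4;2;10m[48;2;4;2;10m [38;2;4;2;10m[48;2;4;2;10m [38;2;4;2;10m[48;2;4;2;10m [38;2;4;2;10m[48;2;4;2;10m [38;2;4;2;10m[48;2;4;2;10m [38;2;4;2;10m[48;2;4;2;10m [38;2;4;2;10m[48;2;4;2;10m [0m
[38;2;4;2;10m[48;2;4;2;10m [38;2;4;2;10m[48;2;4;2;10m [38;2;4;2;10m[48;2;4;2;10m [38;2;4;2;10m[48;2;4;2;10m [38;2;4;2;10m[48;2;4;2;10m [38;2;4;2;10m[48;2;4;2;10m [38;2;4;2;10m[48;2;4;2;10m [38;2;4;2;10m[48;2;4;2;10m [38;2;4;2;10m[48;2;4;2;10m [38;2;4;2;10m[48;2;4;2;10m [0m
[38;2;4;2;10m[48;2;4;2;10m [38;2;4;2;10m[48;2;4;2;10m [38;2;4;2;10m[48;2;4;2;10m [38;2;4;2;10m[48;2;4;2;10m [38;2;4;2;10m[48;2;4;2;10m [38;2;4;2;10m[48;2;4;2;10m [38;2;4;2;10m[48;2;4;2;10m [38;2;4;2;10m[48;2;4;2;10m [38;2;4;2;10m[48;2;4;2;10m [38;2;4;2;10m[48;2;4;2;10m [0m
[38;2;4;2;10m[48;2;4;2;10m [38;2;4;2;10m[48;2;4;2;10m [38;2;4;2;10m[48;2;4;2;10m [38;2;4;2;10m[48;2;4;2;10m [38;2;4;2;10m[48;2;4;2;10m [38;2;4;2;10m[48;2;4;2;10m [38;2;4;2;10m[48;2;4;2;10m [38;2;4;2;10m[48;2;4;2;10m [38;2;4;2;10m[48;2;4;2;10m [38;2;4;2;10m[48;2;4;2;10m [0m
[38;2;4;2;10m[48;2;5;2;12m🬎[38;2;4;2;10m[48;2;6;2;14m🬎[38;2;4;2;10m[48;2;9;3;19m🬎[38;2;6;2;13m[48;2;24;6;43m🬝[38;2;4;2;10m[48;2;73;17;81m🬎[38;2;4;2;11m[48;2;252;209;33m🬎[38;2;5;2;12m[48;2;254;249;49m🬎[38;2;7;2;16m[48;2;254;248;49m🬎[38;2;12;3;25m[48;2;254;249;49m🬎[38;2;20;5;37m[48;2;243;197;49m🬆[0m
[38;2;248;209;43m[48;2;6;2;14m🬎[38;2;253;225;39m[48;2;5;2;12m🬎[38;2;254;249;49m[48;2;27;7;45m🬂[38;2;254;249;49m[48;2;11;3;22m🬂[38;2;254;249;49m[48;2;6;2;14m🬂[38;2;254;249;49m[48;2;5;2;12m🬂[38;2;238;159;41m[48;2;4;2;11m🬂[38;2;52;12;89m[48;2;8;2;17m🬀[38;2;16;4;31m[48;2;4;2;10m🬂[38;2;8;2;17m[48;2;4;2;10m🬂[0m
</frame>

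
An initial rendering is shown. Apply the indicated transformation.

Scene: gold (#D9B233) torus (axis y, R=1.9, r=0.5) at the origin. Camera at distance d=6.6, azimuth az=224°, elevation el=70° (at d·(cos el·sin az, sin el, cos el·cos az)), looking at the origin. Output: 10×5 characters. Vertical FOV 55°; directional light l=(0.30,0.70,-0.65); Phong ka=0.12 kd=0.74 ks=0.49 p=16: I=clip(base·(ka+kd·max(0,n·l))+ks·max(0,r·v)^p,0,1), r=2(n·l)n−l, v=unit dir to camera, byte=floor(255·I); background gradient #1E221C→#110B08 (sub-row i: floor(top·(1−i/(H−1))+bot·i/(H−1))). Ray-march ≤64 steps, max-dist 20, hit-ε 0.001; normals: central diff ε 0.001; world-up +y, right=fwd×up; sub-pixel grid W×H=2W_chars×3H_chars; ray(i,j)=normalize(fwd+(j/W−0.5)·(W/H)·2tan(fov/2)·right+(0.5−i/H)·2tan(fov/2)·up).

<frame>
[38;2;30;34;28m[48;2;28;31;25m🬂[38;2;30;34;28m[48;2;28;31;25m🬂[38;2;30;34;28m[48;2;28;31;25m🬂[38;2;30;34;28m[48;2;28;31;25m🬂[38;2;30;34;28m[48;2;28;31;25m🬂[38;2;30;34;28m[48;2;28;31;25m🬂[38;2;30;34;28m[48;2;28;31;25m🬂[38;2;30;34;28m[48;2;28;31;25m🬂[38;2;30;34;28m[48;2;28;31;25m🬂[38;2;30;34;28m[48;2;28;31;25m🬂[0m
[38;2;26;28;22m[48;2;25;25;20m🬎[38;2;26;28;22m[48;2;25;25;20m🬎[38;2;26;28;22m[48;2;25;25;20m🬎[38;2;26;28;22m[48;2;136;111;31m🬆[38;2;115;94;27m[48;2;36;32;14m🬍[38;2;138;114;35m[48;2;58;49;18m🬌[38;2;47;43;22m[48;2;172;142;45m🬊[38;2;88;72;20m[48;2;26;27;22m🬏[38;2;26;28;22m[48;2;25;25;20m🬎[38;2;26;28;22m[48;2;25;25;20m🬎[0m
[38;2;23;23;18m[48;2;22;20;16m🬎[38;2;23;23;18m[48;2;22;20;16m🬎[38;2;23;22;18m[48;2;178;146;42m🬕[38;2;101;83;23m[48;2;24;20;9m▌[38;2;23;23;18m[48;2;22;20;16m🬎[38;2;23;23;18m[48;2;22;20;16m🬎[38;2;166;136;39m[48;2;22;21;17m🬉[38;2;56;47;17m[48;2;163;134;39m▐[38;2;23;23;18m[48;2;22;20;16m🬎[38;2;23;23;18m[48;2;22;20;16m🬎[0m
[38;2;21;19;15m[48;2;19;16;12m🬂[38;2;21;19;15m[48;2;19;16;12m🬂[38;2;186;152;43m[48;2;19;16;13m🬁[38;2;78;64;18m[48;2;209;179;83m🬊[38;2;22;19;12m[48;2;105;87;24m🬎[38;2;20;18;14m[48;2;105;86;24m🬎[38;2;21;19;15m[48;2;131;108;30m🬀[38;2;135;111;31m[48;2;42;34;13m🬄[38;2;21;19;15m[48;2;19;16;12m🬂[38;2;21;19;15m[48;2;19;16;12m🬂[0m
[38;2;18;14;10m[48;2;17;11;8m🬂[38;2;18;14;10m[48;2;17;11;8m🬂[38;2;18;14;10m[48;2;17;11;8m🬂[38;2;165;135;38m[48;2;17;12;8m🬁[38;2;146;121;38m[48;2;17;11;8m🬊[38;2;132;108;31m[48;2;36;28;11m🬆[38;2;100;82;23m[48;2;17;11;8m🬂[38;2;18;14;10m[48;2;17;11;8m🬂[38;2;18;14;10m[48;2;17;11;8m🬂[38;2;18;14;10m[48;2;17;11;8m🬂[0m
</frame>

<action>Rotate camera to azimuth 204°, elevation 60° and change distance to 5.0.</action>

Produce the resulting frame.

<frame>
[38;2;30;34;28m[48;2;28;31;25m🬂[38;2;30;34;28m[48;2;28;31;25m🬂[38;2;30;34;28m[48;2;28;31;25m🬂[38;2;30;34;28m[48;2;28;31;25m🬂[38;2;30;34;28m[48;2;28;31;25m🬂[38;2;30;34;28m[48;2;28;31;25m🬂[38;2;30;34;28m[48;2;28;31;25m🬂[38;2;30;34;28m[48;2;28;31;25m🬂[38;2;30;34;28m[48;2;28;31;25m🬂[38;2;30;34;28m[48;2;28;31;25m🬂[0m
[38;2;26;28;22m[48;2;25;25;20m🬎[38;2;26;28;22m[48;2;25;25;20m🬎[38;2;26;27;22m[48;2;132;108;31m🬝[38;2;42;38;18m[48;2;120;98;27m🬟[38;2;132;108;30m[48;2;25;23;13m🬎[38;2;156;128;36m[48;2;25;25;20m🬎[38;2;140;114;32m[48;2;227;202;96m🬰[38;2;26;28;22m[48;2;163;134;39m🬊[38;2;26;28;22m[48;2;25;25;20m🬎[38;2;26;28;22m[48;2;25;25;20m🬎[0m
[38;2;23;23;18m[48;2;22;20;16m🬎[38;2;23;22;18m[48;2;175;143;41m🬝[38;2;138;113;32m[48;2;71;58;16m▌[38;2;28;23;6m[48;2;22;21;17m🬄[38;2;23;23;18m[48;2;22;20;16m🬎[38;2;23;23;18m[48;2;22;20;16m🬎[38;2;23;23;18m[48;2;22;20;16m🬎[38;2;159;130;37m[48;2;22;20;16m🬬[38;2;40;35;18m[48;2;134;110;31m▐[38;2;23;23;18m[48;2;22;20;16m🬎[0m
[38;2;21;19;15m[48;2;19;16;12m🬂[38;2;181;149;42m[48;2;19;16;13m🬉[38;2;87;71;20m[48;2;159;131;39m🬉[38;2;27;23;9m[48;2;98;80;23m🬬[38;2;21;19;15m[48;2;19;16;12m🬂[38;2;21;19;15m[48;2;19;16;12m🬂[38;2;20;17;13m[48;2;100;82;23m🬝[38;2;107;87;24m[48;2;138;113;32m🬄[38;2;127;104;29m[48;2;53;43;14m▌[38;2;21;19;15m[48;2;19;16;12m🬂[0m
[38;2;18;14;10m[48;2;17;11;8m🬂[38;2;18;14;10m[48;2;17;11;8m🬂[38;2;205;172;66m[48;2;17;11;8m🬊[38;2;155;127;37m[48;2;240;215;117m🬰[38;2;103;84;24m[48;2;177;148;54m🬊[38;2;84;69;19m[48;2;149;122;36m🬂[38;2;122;100;28m[48;2;143;117;33m🬂[38;2;124;101;28m[48;2;17;11;8m🬝[38;2;90;74;21m[48;2;17;12;8m🬀[38;2;18;14;10m[48;2;17;11;8m🬂[0m
</frame>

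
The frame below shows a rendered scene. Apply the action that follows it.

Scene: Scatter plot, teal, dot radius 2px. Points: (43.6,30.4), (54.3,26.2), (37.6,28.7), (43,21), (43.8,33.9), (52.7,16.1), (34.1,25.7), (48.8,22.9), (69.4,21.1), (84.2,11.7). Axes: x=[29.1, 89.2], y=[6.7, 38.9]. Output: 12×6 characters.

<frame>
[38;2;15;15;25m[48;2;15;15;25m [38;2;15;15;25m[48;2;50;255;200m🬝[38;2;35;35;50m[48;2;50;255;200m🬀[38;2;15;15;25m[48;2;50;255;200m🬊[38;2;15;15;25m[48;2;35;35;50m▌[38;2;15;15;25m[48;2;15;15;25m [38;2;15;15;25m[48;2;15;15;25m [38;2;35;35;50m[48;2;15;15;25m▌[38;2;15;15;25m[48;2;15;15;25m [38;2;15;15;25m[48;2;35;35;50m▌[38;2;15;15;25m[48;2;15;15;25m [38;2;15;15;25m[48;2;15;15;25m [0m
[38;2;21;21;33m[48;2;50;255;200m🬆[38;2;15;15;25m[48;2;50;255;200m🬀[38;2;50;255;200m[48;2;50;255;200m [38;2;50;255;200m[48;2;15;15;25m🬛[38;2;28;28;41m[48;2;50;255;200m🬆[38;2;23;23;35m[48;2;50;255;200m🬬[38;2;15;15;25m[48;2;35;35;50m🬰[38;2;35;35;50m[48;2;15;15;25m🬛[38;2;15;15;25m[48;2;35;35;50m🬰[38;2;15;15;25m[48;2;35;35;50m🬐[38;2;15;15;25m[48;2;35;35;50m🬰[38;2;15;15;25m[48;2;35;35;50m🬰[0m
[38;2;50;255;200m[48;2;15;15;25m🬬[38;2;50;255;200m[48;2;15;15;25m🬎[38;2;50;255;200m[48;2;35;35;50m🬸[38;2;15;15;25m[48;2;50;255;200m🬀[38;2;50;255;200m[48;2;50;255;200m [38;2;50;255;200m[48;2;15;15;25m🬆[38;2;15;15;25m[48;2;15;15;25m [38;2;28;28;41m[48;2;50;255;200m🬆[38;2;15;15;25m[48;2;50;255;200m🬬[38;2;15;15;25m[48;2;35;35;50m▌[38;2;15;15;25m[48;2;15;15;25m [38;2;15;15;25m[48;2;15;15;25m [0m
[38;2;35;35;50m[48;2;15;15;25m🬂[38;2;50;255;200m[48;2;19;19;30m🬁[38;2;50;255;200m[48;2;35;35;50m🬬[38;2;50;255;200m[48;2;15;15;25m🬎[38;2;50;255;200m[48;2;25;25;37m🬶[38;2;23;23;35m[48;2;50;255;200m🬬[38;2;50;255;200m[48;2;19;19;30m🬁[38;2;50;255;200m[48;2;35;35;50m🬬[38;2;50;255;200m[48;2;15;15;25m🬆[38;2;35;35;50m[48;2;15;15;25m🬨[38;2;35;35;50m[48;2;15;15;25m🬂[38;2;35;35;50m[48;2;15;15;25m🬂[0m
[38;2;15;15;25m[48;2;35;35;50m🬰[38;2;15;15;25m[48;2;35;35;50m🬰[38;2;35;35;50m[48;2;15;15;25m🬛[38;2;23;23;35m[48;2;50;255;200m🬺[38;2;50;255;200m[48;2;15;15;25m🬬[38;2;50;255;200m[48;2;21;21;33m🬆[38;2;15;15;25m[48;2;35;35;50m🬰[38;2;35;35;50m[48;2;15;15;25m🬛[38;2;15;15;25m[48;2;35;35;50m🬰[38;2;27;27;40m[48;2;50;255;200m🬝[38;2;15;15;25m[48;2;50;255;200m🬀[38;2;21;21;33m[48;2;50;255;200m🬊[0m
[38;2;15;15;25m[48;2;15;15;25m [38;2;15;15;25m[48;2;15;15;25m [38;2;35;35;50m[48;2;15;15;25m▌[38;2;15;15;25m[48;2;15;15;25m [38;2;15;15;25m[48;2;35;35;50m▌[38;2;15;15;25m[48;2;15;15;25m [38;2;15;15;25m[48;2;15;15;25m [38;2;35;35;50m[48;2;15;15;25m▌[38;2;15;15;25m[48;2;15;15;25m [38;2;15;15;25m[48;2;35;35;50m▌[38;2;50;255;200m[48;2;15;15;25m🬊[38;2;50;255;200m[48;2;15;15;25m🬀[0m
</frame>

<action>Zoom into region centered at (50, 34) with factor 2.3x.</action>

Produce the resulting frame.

<frame>
[38;2;15;15;25m[48;2;15;15;25m [38;2;15;15;25m[48;2;15;15;25m [38;2;35;35;50m[48;2;15;15;25m▌[38;2;15;15;25m[48;2;15;15;25m [38;2;15;15;25m[48;2;35;35;50m▌[38;2;15;15;25m[48;2;15;15;25m [38;2;15;15;25m[48;2;15;15;25m [38;2;35;35;50m[48;2;15;15;25m▌[38;2;15;15;25m[48;2;15;15;25m [38;2;15;15;25m[48;2;35;35;50m▌[38;2;15;15;25m[48;2;15;15;25m [38;2;15;15;25m[48;2;15;15;25m [0m
[38;2;15;15;25m[48;2;35;35;50m🬰[38;2;15;15;25m[48;2;35;35;50m🬰[38;2;35;35;50m[48;2;15;15;25m🬛[38;2;15;15;25m[48;2;35;35;50m🬰[38;2;15;15;25m[48;2;35;35;50m🬐[38;2;15;15;25m[48;2;35;35;50m🬰[38;2;15;15;25m[48;2;35;35;50m🬰[38;2;35;35;50m[48;2;15;15;25m🬛[38;2;15;15;25m[48;2;35;35;50m🬰[38;2;15;15;25m[48;2;35;35;50m🬐[38;2;15;15;25m[48;2;35;35;50m🬰[38;2;15;15;25m[48;2;35;35;50m🬰[0m
[38;2;15;15;25m[48;2;15;15;25m [38;2;15;15;25m[48;2;15;15;25m [38;2;28;28;41m[48;2;50;255;200m🬆[38;2;50;255;200m[48;2;15;15;25m🬺[38;2;27;27;40m[48;2;50;255;200m🬬[38;2;15;15;25m[48;2;15;15;25m [38;2;15;15;25m[48;2;15;15;25m [38;2;35;35;50m[48;2;15;15;25m▌[38;2;15;15;25m[48;2;15;15;25m [38;2;15;15;25m[48;2;35;35;50m▌[38;2;15;15;25m[48;2;15;15;25m [38;2;15;15;25m[48;2;15;15;25m [0m
[38;2;35;35;50m[48;2;15;15;25m🬂[38;2;35;35;50m[48;2;15;15;25m🬂[38;2;35;35;50m[48;2;50;255;200m🬄[38;2;50;255;200m[48;2;15;15;25m🬕[38;2;35;35;50m[48;2;15;15;25m🬨[38;2;35;35;50m[48;2;15;15;25m🬂[38;2;35;35;50m[48;2;15;15;25m🬂[38;2;35;35;50m[48;2;15;15;25m🬕[38;2;35;35;50m[48;2;15;15;25m🬂[38;2;35;35;50m[48;2;15;15;25m🬨[38;2;35;35;50m[48;2;15;15;25m🬂[38;2;35;35;50m[48;2;15;15;25m🬂[0m
[38;2;50;255;200m[48;2;15;15;25m🬺[38;2;25;25;37m[48;2;50;255;200m🬪[38;2;50;255;200m[48;2;35;35;50m🬬[38;2;50;255;200m[48;2;21;21;33m🬆[38;2;15;15;25m[48;2;35;35;50m🬐[38;2;15;15;25m[48;2;35;35;50m🬰[38;2;15;15;25m[48;2;35;35;50m🬰[38;2;35;35;50m[48;2;15;15;25m🬛[38;2;15;15;25m[48;2;35;35;50m🬰[38;2;15;15;25m[48;2;35;35;50m🬐[38;2;15;15;25m[48;2;35;35;50m🬰[38;2;15;15;25m[48;2;35;35;50m🬰[0m
[38;2;50;255;200m[48;2;15;15;25m🬆[38;2;15;15;25m[48;2;15;15;25m [38;2;35;35;50m[48;2;15;15;25m▌[38;2;15;15;25m[48;2;15;15;25m [38;2;15;15;25m[48;2;35;35;50m▌[38;2;15;15;25m[48;2;15;15;25m [38;2;15;15;25m[48;2;50;255;200m🬝[38;2;35;35;50m[48;2;50;255;200m🬀[38;2;15;15;25m[48;2;50;255;200m🬊[38;2;15;15;25m[48;2;35;35;50m▌[38;2;15;15;25m[48;2;15;15;25m [38;2;15;15;25m[48;2;15;15;25m [0m
</frame>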